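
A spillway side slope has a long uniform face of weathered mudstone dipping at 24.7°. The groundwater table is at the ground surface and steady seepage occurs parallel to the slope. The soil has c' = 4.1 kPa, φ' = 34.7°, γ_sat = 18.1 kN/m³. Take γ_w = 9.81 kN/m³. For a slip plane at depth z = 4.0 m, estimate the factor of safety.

With seepage parallel to the slope and the water table at the surface, the effective normal stress on the slip plane uses the buoyant unit weight γ' = γ_sat − γ_w while the driving shear stress uses γ_sat:
FS = [c' + γ' z cos²β tanφ'] / [γ_sat z sinβ cosβ]
γ' = 18.1 − 9.81 = 8.29 kN/m³
Numerator = 4.1 + 8.29·4.0·cos²24.7°·tan34.7° = 4.1 + 8.29·4.0·0.8254·0.6924 = 23.052 kPa
Denominator = 18.1·4.0·sin24.7°·cos24.7° = 18.1·4.0·0.4179·0.9085 = 27.486 kPa
FS = 23.052 / 27.486 = 0.839

FS = 0.84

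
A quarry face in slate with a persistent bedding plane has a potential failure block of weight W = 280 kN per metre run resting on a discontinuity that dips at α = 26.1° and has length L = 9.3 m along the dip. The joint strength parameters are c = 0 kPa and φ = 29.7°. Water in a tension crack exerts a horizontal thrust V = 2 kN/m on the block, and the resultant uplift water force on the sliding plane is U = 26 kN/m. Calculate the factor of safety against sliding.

FS = 1.02

Resolving the block weight along and normal to the plane and applying the Mohr–Coulomb strength on the joint:
N' = W cosα − U − V sinα = 280·cos26.1° − 26 − 2·sin26.1° = 224.6 kN/m
Driving force T = W sinα + V cosα = 280·sin26.1° + 2·cos26.1° = 125.0 kN/m
Resisting force R = c·L + N'·tanφ = 0·9.3 + 224.6·tan29.7° = 0.0 + 128.1 = 128.1 kN/m
FS = R / T = 128.1 / 125.0 = 1.025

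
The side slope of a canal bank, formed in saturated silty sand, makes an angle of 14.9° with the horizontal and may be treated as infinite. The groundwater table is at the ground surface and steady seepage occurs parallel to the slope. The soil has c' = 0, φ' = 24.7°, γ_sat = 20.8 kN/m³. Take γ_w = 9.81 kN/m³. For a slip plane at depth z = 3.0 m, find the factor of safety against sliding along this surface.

With seepage parallel to the slope and the water table at the surface, the effective normal stress on the slip plane uses the buoyant unit weight γ' = γ_sat − γ_w while the driving shear stress uses γ_sat:
FS = [c' + γ' z cos²β tanφ'] / [γ_sat z sinβ cosβ]
(For c' = 0 this reduces to FS = (γ'/γ_sat)·tanφ'/tanβ.)
γ' = 20.8 − 9.81 = 10.99 kN/m³
Numerator = 0.0 + 10.99·3.0·cos²14.9°·tan24.7° = 0.0 + 10.99·3.0·0.9339·0.4599 = 14.162 kPa
Denominator = 20.8·3.0·sin14.9°·cos14.9° = 20.8·3.0·0.2571·0.9664 = 15.506 kPa
FS = 14.162 / 15.506 = 0.913

FS = 0.91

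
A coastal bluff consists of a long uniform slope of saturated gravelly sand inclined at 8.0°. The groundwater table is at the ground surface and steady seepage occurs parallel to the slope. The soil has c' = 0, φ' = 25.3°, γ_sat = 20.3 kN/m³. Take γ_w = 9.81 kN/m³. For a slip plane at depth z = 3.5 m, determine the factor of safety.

FS = 1.74

With seepage parallel to the slope and the water table at the surface, the effective normal stress on the slip plane uses the buoyant unit weight γ' = γ_sat − γ_w while the driving shear stress uses γ_sat:
FS = [c' + γ' z cos²β tanφ'] / [γ_sat z sinβ cosβ]
(For c' = 0 this reduces to FS = (γ'/γ_sat)·tanφ'/tanβ.)
γ' = 20.3 − 9.81 = 10.49 kN/m³
Numerator = 0.0 + 10.49·3.5·cos²8.0°·tan25.3° = 0.0 + 10.49·3.5·0.9806·0.4727 = 17.019 kPa
Denominator = 20.3·3.5·sin8.0°·cos8.0° = 20.3·3.5·0.1392·0.9903 = 9.792 kPa
FS = 17.019 / 9.792 = 1.738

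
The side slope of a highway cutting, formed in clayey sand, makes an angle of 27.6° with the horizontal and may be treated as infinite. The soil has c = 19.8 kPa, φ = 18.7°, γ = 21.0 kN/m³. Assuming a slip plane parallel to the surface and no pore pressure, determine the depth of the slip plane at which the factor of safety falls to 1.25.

z = 3.81 m

Setting FS = 1.25 in FS = [c + γz cos²β tanφ] / [γz sinβ cosβ] and solving for z:
z = c / [γ cosβ (FS·sinβ − cosβ·tanφ)]
  = 19.8 / [21.0·cos27.6°·(1.25·sin27.6° − cos27.6°·tan18.7°)]
  = 19.8 / [21.0·0.8862·(1.25·0.4633 − 0.8862·0.3385)]
  = 19.8 / 5.1952 = 3.811 m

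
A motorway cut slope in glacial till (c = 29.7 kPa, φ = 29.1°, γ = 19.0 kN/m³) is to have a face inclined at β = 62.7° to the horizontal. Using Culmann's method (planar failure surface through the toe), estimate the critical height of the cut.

Culmann's analysis gives the critical failure plane at α_cr = (β + φ)/2 = (62.7 + 29.1)/2 = 45.9°, and the critical height
H_c = (4c/γ) · sinβ cosφ / [1 − cos(β − φ)]
    = (4·29.7/19.0) · sin62.7°·cos29.1° / [1 − cos(33.6°)]
    = 6.253 · 0.8886·0.8738 / [1 − 0.8329]
    = 6.253 · 0.7764 / 0.1671
    = 29.06 m

H_c = 29.06 m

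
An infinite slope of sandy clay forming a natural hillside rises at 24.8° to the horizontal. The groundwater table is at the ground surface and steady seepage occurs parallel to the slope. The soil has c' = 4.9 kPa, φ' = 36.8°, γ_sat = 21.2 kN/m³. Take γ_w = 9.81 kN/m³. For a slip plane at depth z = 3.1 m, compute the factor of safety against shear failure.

With seepage parallel to the slope and the water table at the surface, the effective normal stress on the slip plane uses the buoyant unit weight γ' = γ_sat − γ_w while the driving shear stress uses γ_sat:
FS = [c' + γ' z cos²β tanφ'] / [γ_sat z sinβ cosβ]
γ' = 21.2 − 9.81 = 11.39 kN/m³
Numerator = 4.9 + 11.39·3.1·cos²24.8°·tan36.8° = 4.9 + 11.39·3.1·0.8241·0.7481 = 26.667 kPa
Denominator = 21.2·3.1·sin24.8°·cos24.8° = 21.2·3.1·0.4195·0.9078 = 25.024 kPa
FS = 26.667 / 25.024 = 1.066

FS = 1.07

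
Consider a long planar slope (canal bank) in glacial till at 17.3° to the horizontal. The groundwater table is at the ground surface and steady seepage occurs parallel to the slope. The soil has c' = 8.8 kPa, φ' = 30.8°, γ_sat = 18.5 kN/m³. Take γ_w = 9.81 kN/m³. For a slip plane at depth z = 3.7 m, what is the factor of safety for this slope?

With seepage parallel to the slope and the water table at the surface, the effective normal stress on the slip plane uses the buoyant unit weight γ' = γ_sat − γ_w while the driving shear stress uses γ_sat:
FS = [c' + γ' z cos²β tanφ'] / [γ_sat z sinβ cosβ]
γ' = 18.5 − 9.81 = 8.69 kN/m³
Numerator = 8.8 + 8.69·3.7·cos²17.3°·tan30.8° = 8.8 + 8.69·3.7·0.9116·0.5961 = 26.272 kPa
Denominator = 18.5·3.7·sin17.3°·cos17.3° = 18.5·3.7·0.2974·0.9548 = 19.434 kPa
FS = 26.272 / 19.434 = 1.352

FS = 1.35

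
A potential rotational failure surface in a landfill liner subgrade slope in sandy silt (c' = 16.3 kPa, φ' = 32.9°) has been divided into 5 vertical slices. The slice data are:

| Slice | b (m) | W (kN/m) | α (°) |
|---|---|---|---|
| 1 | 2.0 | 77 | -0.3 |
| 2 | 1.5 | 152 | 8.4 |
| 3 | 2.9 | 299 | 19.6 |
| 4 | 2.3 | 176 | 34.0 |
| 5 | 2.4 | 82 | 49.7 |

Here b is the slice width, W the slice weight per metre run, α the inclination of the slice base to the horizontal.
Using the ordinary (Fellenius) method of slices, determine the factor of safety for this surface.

Ordinary method of slices: FS = Σ[c'·Δl_i + (W_i cosα_i)·tanφ'] / Σ W_i sinα_i, with Δl_i = b_i / cosα_i.
Slice 1: Δl = 2.0/cos(-0.3°) = 2.000 m; N'_1 = 77·cos(-0.3°) = 77.0; c'Δl = 32.60; W sinα = -0.4
Slice 2: Δl = 1.5/cos8.4° = 1.516 m; N'_2 = 152·cos8.4° = 150.4; c'Δl = 24.72; W sinα = 22.2
Slice 3: Δl = 2.9/cos19.6° = 3.078 m; N'_3 = 299·cos19.6° = 281.7; c'Δl = 50.18; W sinα = 100.3
Slice 4: Δl = 2.3/cos34.0° = 2.774 m; N'_4 = 176·cos34.0° = 145.9; c'Δl = 45.22; W sinα = 98.4
Slice 5: Δl = 2.4/cos49.7° = 3.711 m; N'_5 = 82·cos49.7° = 53.0; c'Δl = 60.48; W sinα = 62.5
Σc'Δl = 213.2 kN/m; ΣN' = 708.0 kN/m; ΣW sinα = 283.1 kN/m
Resisting = 213.2 + 708.0·tan32.9° = 213.2 + 458.0 = 671.2 kN/m
FS = 671.2 / 283.1 = 2.371

FS = 2.37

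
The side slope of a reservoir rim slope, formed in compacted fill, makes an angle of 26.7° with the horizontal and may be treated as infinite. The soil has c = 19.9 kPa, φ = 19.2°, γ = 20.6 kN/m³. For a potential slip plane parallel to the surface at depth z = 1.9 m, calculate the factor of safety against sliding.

For an infinite slope with a slip plane parallel to the surface (no pore pressure): FS = [c + γz cos²β tanφ] / [γz sinβ cosβ].
γz = 20.6·1.9 = 39.14 kN/m²
Numerator = 19.9 + 39.14·cos²26.7°·tan19.2° = 19.9 + 39.14·0.7981·0.3482 = 30.778 kPa
Denominator = 39.14·sin26.7°·cos26.7° = 39.14·0.4493·0.8934 = 15.711 kPa
FS = 30.778 / 15.711 = 1.959

FS = 1.96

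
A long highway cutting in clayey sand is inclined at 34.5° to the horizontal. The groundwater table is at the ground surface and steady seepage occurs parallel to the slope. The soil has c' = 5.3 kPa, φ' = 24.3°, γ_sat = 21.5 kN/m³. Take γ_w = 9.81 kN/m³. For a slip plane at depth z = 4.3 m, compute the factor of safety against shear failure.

With seepage parallel to the slope and the water table at the surface, the effective normal stress on the slip plane uses the buoyant unit weight γ' = γ_sat − γ_w while the driving shear stress uses γ_sat:
FS = [c' + γ' z cos²β tanφ'] / [γ_sat z sinβ cosβ]
γ' = 21.5 − 9.81 = 11.69 kN/m³
Numerator = 5.3 + 11.69·4.3·cos²34.5°·tan24.3° = 5.3 + 11.69·4.3·0.6792·0.4515 = 20.715 kPa
Denominator = 21.5·4.3·sin34.5°·cos34.5° = 21.5·4.3·0.5664·0.8241 = 43.155 kPa
FS = 20.715 / 43.155 = 0.480

FS = 0.48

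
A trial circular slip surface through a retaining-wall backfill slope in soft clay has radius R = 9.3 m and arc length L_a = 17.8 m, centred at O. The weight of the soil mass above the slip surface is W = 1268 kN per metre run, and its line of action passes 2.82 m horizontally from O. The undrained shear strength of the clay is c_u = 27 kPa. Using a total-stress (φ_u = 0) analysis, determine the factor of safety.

Taking moments about the centre O, the resisting moment is provided by the undrained shear strength acting along the arc:
M_R = c_u·L_a·R = 27·17.80·9.3 = 4469.6 kN·m/m
M_D = W·d = 1268·2.82 = 3575.8 kN·m/m
FS = M_R / M_D = 4469.6 / 3575.8 = 1.250

FS = 1.25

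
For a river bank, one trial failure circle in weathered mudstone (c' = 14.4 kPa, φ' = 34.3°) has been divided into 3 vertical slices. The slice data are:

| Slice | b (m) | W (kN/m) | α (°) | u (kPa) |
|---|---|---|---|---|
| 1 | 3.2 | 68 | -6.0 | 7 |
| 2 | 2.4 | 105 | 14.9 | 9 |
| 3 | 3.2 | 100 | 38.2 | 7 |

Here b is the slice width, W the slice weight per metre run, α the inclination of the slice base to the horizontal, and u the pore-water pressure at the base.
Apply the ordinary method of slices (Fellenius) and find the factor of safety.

Ordinary method of slices: FS = Σ[c'·Δl_i + (W_i cosα_i − u_i·Δl_i)·tanφ'] / Σ W_i sinα_i, with Δl_i = b_i / cosα_i.
Slice 1: Δl = 3.2/cos(-6.0°) = 3.218 m; N'_1 = 68·cos(-6.0°) − 7·3.218 = 45.1; c'Δl = 46.33; W sinα = -7.1
Slice 2: Δl = 2.4/cos14.9° = 2.484 m; N'_2 = 105·cos14.9° − 9·2.484 = 79.1; c'Δl = 35.76; W sinα = 27.0
Slice 3: Δl = 3.2/cos38.2° = 4.072 m; N'_3 = 100·cos38.2° − 7·4.072 = 50.1; c'Δl = 58.64; W sinα = 61.8
Σc'Δl = 140.7 kN/m; ΣN' = 174.3 kN/m; ΣW sinα = 81.7 kN/m
Resisting = 140.7 + 174.3·tan34.3° = 140.7 + 118.9 = 259.6 kN/m
FS = 259.6 / 81.7 = 3.177

FS = 3.18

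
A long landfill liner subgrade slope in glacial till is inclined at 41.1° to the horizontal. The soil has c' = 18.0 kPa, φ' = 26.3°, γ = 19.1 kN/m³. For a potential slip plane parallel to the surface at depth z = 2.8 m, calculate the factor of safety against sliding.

For an infinite slope with a slip plane parallel to the surface (no pore pressure): FS = [c' + γz cos²β tanφ'] / [γz sinβ cosβ].
γz = 19.1·2.8 = 53.48 kN/m²
Numerator = 18.0 + 53.48·cos²41.1°·tan26.3° = 18.0 + 53.48·0.5679·0.4942 = 33.009 kPa
Denominator = 53.48·sin41.1°·cos41.1° = 53.48·0.6574·0.7536 = 26.493 kPa
FS = 33.009 / 26.493 = 1.246

FS = 1.25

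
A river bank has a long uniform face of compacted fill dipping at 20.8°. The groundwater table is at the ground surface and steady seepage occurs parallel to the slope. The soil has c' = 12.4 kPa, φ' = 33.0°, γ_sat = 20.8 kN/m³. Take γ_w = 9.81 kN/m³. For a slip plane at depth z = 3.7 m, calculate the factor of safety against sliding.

With seepage parallel to the slope and the water table at the surface, the effective normal stress on the slip plane uses the buoyant unit weight γ' = γ_sat − γ_w while the driving shear stress uses γ_sat:
FS = [c' + γ' z cos²β tanφ'] / [γ_sat z sinβ cosβ]
γ' = 20.8 − 9.81 = 10.99 kN/m³
Numerator = 12.4 + 10.99·3.7·cos²20.8°·tan33.0° = 12.4 + 10.99·3.7·0.8739·0.6494 = 35.477 kPa
Denominator = 20.8·3.7·sin20.8°·cos20.8° = 20.8·3.7·0.3551·0.9348 = 25.548 kPa
FS = 35.477 / 25.548 = 1.389

FS = 1.39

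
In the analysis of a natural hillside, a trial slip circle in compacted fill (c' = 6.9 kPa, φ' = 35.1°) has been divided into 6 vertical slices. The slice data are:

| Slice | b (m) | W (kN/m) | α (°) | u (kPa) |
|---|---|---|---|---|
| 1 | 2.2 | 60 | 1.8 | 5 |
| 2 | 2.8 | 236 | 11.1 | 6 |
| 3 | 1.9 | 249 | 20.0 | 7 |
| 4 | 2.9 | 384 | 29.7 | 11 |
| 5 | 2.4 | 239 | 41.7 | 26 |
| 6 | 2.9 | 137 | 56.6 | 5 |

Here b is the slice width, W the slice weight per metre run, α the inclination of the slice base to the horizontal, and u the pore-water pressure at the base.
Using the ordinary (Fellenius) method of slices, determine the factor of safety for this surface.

Ordinary method of slices: FS = Σ[c'·Δl_i + (W_i cosα_i − u_i·Δl_i)·tanφ'] / Σ W_i sinα_i, with Δl_i = b_i / cosα_i.
Slice 1: Δl = 2.2/cos1.8° = 2.201 m; N'_1 = 60·cos1.8° − 5·2.201 = 49.0; c'Δl = 15.19; W sinα = 1.9
Slice 2: Δl = 2.8/cos11.1° = 2.853 m; N'_2 = 236·cos11.1° − 6·2.853 = 214.5; c'Δl = 19.69; W sinα = 45.4
Slice 3: Δl = 1.9/cos20.0° = 2.022 m; N'_3 = 249·cos20.0° − 7·2.022 = 219.8; c'Δl = 13.95; W sinα = 85.2
Slice 4: Δl = 2.9/cos29.7° = 3.339 m; N'_4 = 384·cos29.7° − 11·3.339 = 296.8; c'Δl = 23.04; W sinα = 190.3
Slice 5: Δl = 2.4/cos41.7° = 3.214 m; N'_5 = 239·cos41.7° − 26·3.214 = 94.9; c'Δl = 22.18; W sinα = 159.0
Slice 6: Δl = 2.9/cos56.6° = 5.268 m; N'_6 = 137·cos56.6° − 5·5.268 = 49.1; c'Δl = 36.35; W sinα = 114.4
Σc'Δl = 130.4 kN/m; ΣN' = 924.0 kN/m; ΣW sinα = 596.1 kN/m
Resisting = 130.4 + 924.0·tan35.1° = 130.4 + 649.4 = 779.8 kN/m
FS = 779.8 / 596.1 = 1.308

FS = 1.31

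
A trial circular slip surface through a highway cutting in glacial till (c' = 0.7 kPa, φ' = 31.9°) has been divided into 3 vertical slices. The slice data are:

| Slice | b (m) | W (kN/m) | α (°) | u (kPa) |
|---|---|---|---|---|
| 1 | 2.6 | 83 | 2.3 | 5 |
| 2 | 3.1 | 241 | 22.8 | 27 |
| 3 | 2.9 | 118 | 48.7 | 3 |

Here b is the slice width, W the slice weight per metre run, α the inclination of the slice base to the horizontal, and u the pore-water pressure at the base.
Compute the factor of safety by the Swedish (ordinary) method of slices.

FS = 0.93

Ordinary method of slices: FS = Σ[c'·Δl_i + (W_i cosα_i − u_i·Δl_i)·tanφ'] / Σ W_i sinα_i, with Δl_i = b_i / cosα_i.
Slice 1: Δl = 2.6/cos2.3° = 2.602 m; N'_1 = 83·cos2.3° − 5·2.602 = 69.9; c'Δl = 1.82; W sinα = 3.3
Slice 2: Δl = 3.1/cos22.8° = 3.363 m; N'_2 = 241·cos22.8° − 27·3.363 = 131.4; c'Δl = 2.35; W sinα = 93.4
Slice 3: Δl = 2.9/cos48.7° = 4.394 m; N'_3 = 118·cos48.7° − 3·4.394 = 64.7; c'Δl = 3.08; W sinα = 88.6
Σc'Δl = 7.3 kN/m; ΣN' = 266.0 kN/m; ΣW sinα = 185.4 kN/m
Resisting = 7.3 + 266.0·tan31.9° = 7.3 + 165.6 = 172.8 kN/m
FS = 172.8 / 185.4 = 0.932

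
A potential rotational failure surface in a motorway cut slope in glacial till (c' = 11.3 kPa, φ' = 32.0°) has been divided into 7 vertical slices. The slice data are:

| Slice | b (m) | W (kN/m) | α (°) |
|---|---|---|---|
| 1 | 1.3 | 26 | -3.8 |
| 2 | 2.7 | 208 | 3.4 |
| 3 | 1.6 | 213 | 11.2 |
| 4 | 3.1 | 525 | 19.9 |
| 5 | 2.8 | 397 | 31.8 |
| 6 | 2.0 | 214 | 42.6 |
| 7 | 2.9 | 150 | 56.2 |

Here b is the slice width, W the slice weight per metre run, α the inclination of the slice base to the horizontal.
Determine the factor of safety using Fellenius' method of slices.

FS = 1.66

Ordinary method of slices: FS = Σ[c'·Δl_i + (W_i cosα_i)·tanφ'] / Σ W_i sinα_i, with Δl_i = b_i / cosα_i.
Slice 1: Δl = 1.3/cos(-3.8°) = 1.303 m; N'_1 = 26·cos(-3.8°) = 25.9; c'Δl = 14.72; W sinα = -1.7
Slice 2: Δl = 2.7/cos3.4° = 2.705 m; N'_2 = 208·cos3.4° = 207.6; c'Δl = 30.56; W sinα = 12.3
Slice 3: Δl = 1.6/cos11.2° = 1.631 m; N'_3 = 213·cos11.2° = 208.9; c'Δl = 18.43; W sinα = 41.4
Slice 4: Δl = 3.1/cos19.9° = 3.297 m; N'_4 = 525·cos19.9° = 493.7; c'Δl = 37.25; W sinα = 178.7
Slice 5: Δl = 2.8/cos31.8° = 3.295 m; N'_5 = 397·cos31.8° = 337.4; c'Δl = 37.23; W sinα = 209.2
Slice 6: Δl = 2.0/cos42.6° = 2.717 m; N'_6 = 214·cos42.6° = 157.5; c'Δl = 30.70; W sinα = 144.9
Slice 7: Δl = 2.9/cos56.2° = 5.213 m; N'_7 = 150·cos56.2° = 83.4; c'Δl = 58.91; W sinα = 124.6
Σc'Δl = 227.8 kN/m; ΣN' = 1514.5 kN/m; ΣW sinα = 709.4 kN/m
Resisting = 227.8 + 1514.5·tan32.0° = 227.8 + 946.4 = 1174.2 kN/m
FS = 1174.2 / 709.4 = 1.655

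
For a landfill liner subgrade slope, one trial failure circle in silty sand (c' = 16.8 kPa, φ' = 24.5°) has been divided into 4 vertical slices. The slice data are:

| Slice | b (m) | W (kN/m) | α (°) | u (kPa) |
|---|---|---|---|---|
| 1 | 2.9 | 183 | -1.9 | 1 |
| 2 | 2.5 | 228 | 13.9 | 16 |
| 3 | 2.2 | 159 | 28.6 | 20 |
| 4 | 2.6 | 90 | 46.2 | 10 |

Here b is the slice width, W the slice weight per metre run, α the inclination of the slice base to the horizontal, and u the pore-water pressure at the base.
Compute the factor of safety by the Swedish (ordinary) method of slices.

Ordinary method of slices: FS = Σ[c'·Δl_i + (W_i cosα_i − u_i·Δl_i)·tanφ'] / Σ W_i sinα_i, with Δl_i = b_i / cosα_i.
Slice 1: Δl = 2.9/cos(-1.9°) = 2.902 m; N'_1 = 183·cos(-1.9°) − 1·2.902 = 180.0; c'Δl = 48.75; W sinα = -6.1
Slice 2: Δl = 2.5/cos13.9° = 2.575 m; N'_2 = 228·cos13.9° − 16·2.575 = 180.1; c'Δl = 43.27; W sinα = 54.8
Slice 3: Δl = 2.2/cos28.6° = 2.506 m; N'_3 = 159·cos28.6° − 20·2.506 = 89.5; c'Δl = 42.10; W sinα = 76.1
Slice 4: Δl = 2.6/cos46.2° = 3.756 m; N'_4 = 90·cos46.2° − 10·3.756 = 24.7; c'Δl = 63.11; W sinα = 65.0
Σc'Δl = 197.2 kN/m; ΣN' = 474.3 kN/m; ΣW sinα = 189.8 kN/m
Resisting = 197.2 + 474.3·tan24.5° = 197.2 + 216.2 = 413.4 kN/m
FS = 413.4 / 189.8 = 2.178

FS = 2.18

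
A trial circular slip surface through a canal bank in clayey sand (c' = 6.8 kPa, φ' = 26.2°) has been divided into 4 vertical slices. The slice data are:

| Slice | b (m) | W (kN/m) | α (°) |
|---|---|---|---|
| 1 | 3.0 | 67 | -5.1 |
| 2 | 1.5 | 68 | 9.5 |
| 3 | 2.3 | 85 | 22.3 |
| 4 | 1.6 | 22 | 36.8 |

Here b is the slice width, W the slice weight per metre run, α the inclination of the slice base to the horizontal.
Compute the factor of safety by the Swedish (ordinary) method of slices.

FS = 3.44

Ordinary method of slices: FS = Σ[c'·Δl_i + (W_i cosα_i)·tanφ'] / Σ W_i sinα_i, with Δl_i = b_i / cosα_i.
Slice 1: Δl = 3.0/cos(-5.1°) = 3.012 m; N'_1 = 67·cos(-5.1°) = 66.7; c'Δl = 20.48; W sinα = -6.0
Slice 2: Δl = 1.5/cos9.5° = 1.521 m; N'_2 = 68·cos9.5° = 67.1; c'Δl = 10.34; W sinα = 11.2
Slice 3: Δl = 2.3/cos22.3° = 2.486 m; N'_3 = 85·cos22.3° = 78.6; c'Δl = 16.90; W sinα = 32.3
Slice 4: Δl = 1.6/cos36.8° = 1.998 m; N'_4 = 22·cos36.8° = 17.6; c'Δl = 13.59; W sinα = 13.2
Σc'Δl = 61.3 kN/m; ΣN' = 230.1 kN/m; ΣW sinα = 50.7 kN/m
Resisting = 61.3 + 230.1·tan26.2° = 61.3 + 113.2 = 174.5 kN/m
FS = 174.5 / 50.7 = 3.442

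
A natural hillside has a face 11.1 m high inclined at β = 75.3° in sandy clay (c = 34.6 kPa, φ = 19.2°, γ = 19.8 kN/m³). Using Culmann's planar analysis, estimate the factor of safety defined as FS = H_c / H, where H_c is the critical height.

H_c = (4c/γ) · sinβ cosφ / [1 − cos(β − φ)]
    = (4·34.6/19.8) · sin75.3°·cos19.2° / [1 − cos56.1°]
    = 6.990 · 0.9135 / 0.4423 = 14.44 m
FS = H_c / H = 14.44 / 11.1 = 1.301

FS = 1.30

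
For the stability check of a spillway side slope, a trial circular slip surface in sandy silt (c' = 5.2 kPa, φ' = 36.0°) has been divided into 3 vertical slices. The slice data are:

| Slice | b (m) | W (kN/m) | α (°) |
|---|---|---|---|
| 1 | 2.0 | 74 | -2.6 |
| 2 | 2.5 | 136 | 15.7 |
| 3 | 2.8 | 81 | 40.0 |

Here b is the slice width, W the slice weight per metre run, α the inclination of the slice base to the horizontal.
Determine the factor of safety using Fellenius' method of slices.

FS = 2.77

Ordinary method of slices: FS = Σ[c'·Δl_i + (W_i cosα_i)·tanφ'] / Σ W_i sinα_i, with Δl_i = b_i / cosα_i.
Slice 1: Δl = 2.0/cos(-2.6°) = 2.002 m; N'_1 = 74·cos(-2.6°) = 73.9; c'Δl = 10.41; W sinα = -3.4
Slice 2: Δl = 2.5/cos15.7° = 2.597 m; N'_2 = 136·cos15.7° = 130.9; c'Δl = 13.50; W sinα = 36.8
Slice 3: Δl = 2.8/cos40.0° = 3.655 m; N'_3 = 81·cos40.0° = 62.0; c'Δl = 19.01; W sinα = 52.1
Σc'Δl = 42.9 kN/m; ΣN' = 266.9 kN/m; ΣW sinα = 85.5 kN/m
Resisting = 42.9 + 266.9·tan36.0° = 42.9 + 193.9 = 236.8 kN/m
FS = 236.8 / 85.5 = 2.770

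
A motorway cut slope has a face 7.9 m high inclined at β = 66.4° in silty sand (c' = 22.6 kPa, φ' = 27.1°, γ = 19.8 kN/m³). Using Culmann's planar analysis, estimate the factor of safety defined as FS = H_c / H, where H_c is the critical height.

H_c = (4c'/γ) · sinβ cosφ' / [1 − cos(β − φ')]
    = (4·22.6/19.8) · sin66.4°·cos27.1° / [1 − cos39.3°]
    = 4.566 · 0.8158 / 0.2262 = 16.47 m
FS = H_c / H = 16.47 / 7.9 = 2.085

FS = 2.08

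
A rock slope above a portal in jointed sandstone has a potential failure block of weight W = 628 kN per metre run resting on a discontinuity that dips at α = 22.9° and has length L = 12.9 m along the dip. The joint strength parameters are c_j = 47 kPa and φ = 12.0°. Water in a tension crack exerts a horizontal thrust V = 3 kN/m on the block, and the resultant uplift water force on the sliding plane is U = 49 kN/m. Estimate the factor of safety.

Resolving the block weight along and normal to the plane and applying the Mohr–Coulomb strength on the joint:
N' = W cosα − U − V sinα = 628·cos22.9° − 49 − 3·sin22.9° = 528.3 kN/m
Driving force T = W sinα + V cosα = 628·sin22.9° + 3·cos22.9° = 247.1 kN/m
Resisting force R = c_j·L + N'·tanφ = 47·12.9 + 528.3·tan12.0° = 606.3 + 112.3 = 718.6 kN/m
FS = R / T = 718.6 / 247.1 = 2.908

FS = 2.91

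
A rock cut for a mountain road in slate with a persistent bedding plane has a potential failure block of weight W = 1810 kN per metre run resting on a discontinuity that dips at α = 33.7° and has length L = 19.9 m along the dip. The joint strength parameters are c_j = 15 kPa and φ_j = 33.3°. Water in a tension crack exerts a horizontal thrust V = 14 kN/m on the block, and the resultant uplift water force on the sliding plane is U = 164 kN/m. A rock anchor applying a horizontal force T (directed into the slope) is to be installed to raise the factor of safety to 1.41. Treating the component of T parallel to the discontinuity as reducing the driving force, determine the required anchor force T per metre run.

T = 168 kN/m

Resolving forces along and normal to the sliding plane, with the horizontal anchor force T adding T·sinα to the effective normal force and T·cosα acting up the plane against the driving force:
FS = [c_jL + (W cosα − U − V sinα + T sinα) tanφ_j] / [W sinα + V cosα − T cosα]
Without the anchor: N' = 1334.1 kN/m, driving T_d = 1015.9 kN/m, resisting R = 15·19.9 + 1334.1·tan33.3° = 1174.8 kN/m, FS = 1.16.
Setting FS = 1.41 and solving for T:
1.41·(1015.9 − T cos33.7°) = 1174.8 + T sin33.7°·tan33.3°
T·(sin33.7°·tan33.3° + 1.41·cos33.7°) = 1.41·1015.9 − 1174.8
T·(0.5548·0.6569 + 1.41·0.8320) = 1432.4 − 1174.8 = 257.6
T·1.5375 = 257.6
T = 167.6 kN/m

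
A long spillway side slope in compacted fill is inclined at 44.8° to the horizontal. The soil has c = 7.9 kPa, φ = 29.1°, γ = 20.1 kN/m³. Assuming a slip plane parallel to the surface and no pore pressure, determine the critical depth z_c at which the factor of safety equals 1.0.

z_c = 1.79 m

Setting FS = 1.00 in FS = [c + γz cos²β tanφ] / [γz sinβ cosβ] and solving for z:
z = c / [γ cosβ (FS·sinβ − cosβ·tanφ)]
  = 7.9 / [20.1·cos44.8°·(1.00·sin44.8° − cos44.8°·tan29.1°)]
  = 7.9 / [20.1·0.7096·(1.00·0.7046 − 0.7096·0.5566)]
  = 7.9 / 4.4169 = 1.789 m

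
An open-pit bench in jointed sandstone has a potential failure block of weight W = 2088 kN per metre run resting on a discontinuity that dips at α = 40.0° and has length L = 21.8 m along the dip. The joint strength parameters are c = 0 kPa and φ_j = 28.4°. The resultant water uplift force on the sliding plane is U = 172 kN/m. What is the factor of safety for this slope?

Resolving the block weight along and normal to the plane and applying the Mohr–Coulomb strength on the joint:
N' = W cosα − U = 2088·cos40.0° − 172 = 1427.5 kN/m
Driving force T = W sinα = 2088·sin40.0° = 1342.1 kN/m
Resisting force R = c·L + N'·tanφ_j = 0·21.8 + 1427.5·tan28.4° = 0.0 + 771.8 = 771.8 kN/m
FS = R / T = 771.8 / 1342.1 = 0.575

FS = 0.58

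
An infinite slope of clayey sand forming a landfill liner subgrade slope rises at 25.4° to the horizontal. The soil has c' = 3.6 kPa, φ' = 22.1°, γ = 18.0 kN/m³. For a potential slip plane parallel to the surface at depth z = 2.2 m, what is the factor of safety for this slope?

For an infinite slope with a slip plane parallel to the surface (no pore pressure): FS = [c' + γz cos²β tanφ'] / [γz sinβ cosβ].
γz = 18.0·2.2 = 39.60 kN/m²
Numerator = 3.6 + 39.60·cos²25.4°·tan22.1° = 3.6 + 39.60·0.8160·0.4061 = 16.721 kPa
Denominator = 39.60·sin25.4°·cos25.4° = 39.60·0.4289·0.9033 = 15.344 kPa
FS = 16.721 / 15.344 = 1.090

FS = 1.09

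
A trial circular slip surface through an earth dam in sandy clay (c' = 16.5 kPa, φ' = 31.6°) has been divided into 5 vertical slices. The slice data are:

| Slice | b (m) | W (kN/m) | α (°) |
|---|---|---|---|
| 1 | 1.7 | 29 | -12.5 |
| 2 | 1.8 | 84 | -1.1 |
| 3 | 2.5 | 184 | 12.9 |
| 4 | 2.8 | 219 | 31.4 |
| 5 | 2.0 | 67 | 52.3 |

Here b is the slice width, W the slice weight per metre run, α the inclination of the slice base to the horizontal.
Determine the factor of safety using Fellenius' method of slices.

Ordinary method of slices: FS = Σ[c'·Δl_i + (W_i cosα_i)·tanφ'] / Σ W_i sinα_i, with Δl_i = b_i / cosα_i.
Slice 1: Δl = 1.7/cos(-12.5°) = 1.741 m; N'_1 = 29·cos(-12.5°) = 28.3; c'Δl = 28.73; W sinα = -6.3
Slice 2: Δl = 1.8/cos(-1.1°) = 1.800 m; N'_2 = 84·cos(-1.1°) = 84.0; c'Δl = 29.71; W sinα = -1.6
Slice 3: Δl = 2.5/cos12.9° = 2.565 m; N'_3 = 184·cos12.9° = 179.4; c'Δl = 42.32; W sinα = 41.1
Slice 4: Δl = 2.8/cos31.4° = 3.280 m; N'_4 = 219·cos31.4° = 186.9; c'Δl = 54.13; W sinα = 114.1
Slice 5: Δl = 2.0/cos52.3° = 3.271 m; N'_5 = 67·cos52.3° = 41.0; c'Δl = 53.96; W sinα = 53.0
Σc'Δl = 208.8 kN/m; ΣN' = 519.6 kN/m; ΣW sinα = 200.3 kN/m
Resisting = 208.8 + 519.6·tan31.6° = 208.8 + 319.6 = 528.5 kN/m
FS = 528.5 / 200.3 = 2.638

FS = 2.64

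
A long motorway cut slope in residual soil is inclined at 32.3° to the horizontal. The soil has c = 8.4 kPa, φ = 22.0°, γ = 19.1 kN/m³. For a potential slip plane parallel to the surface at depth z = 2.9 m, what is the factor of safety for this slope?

FS = 0.97

For an infinite slope with a slip plane parallel to the surface (no pore pressure): FS = [c + γz cos²β tanφ] / [γz sinβ cosβ].
γz = 19.1·2.9 = 55.39 kN/m²
Numerator = 8.4 + 55.39·cos²32.3°·tan22.0° = 8.4 + 55.39·0.7145·0.4040 = 24.389 kPa
Denominator = 55.39·sin32.3°·cos32.3° = 55.39·0.5344·0.8453 = 25.018 kPa
FS = 24.389 / 25.018 = 0.975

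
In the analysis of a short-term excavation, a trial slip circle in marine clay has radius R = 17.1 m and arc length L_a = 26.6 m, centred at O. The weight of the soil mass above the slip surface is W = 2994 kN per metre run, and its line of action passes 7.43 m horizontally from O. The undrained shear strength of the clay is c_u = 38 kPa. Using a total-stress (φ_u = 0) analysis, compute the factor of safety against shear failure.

Taking moments about the centre O, the resisting moment is provided by the undrained shear strength acting along the arc:
M_R = c_u·L_a·R = 38·26.60·17.1 = 17284.7 kN·m/m
M_D = W·d = 2994·7.43 = 22245.4 kN·m/m
FS = M_R / M_D = 17284.7 / 22245.4 = 0.777

FS = 0.78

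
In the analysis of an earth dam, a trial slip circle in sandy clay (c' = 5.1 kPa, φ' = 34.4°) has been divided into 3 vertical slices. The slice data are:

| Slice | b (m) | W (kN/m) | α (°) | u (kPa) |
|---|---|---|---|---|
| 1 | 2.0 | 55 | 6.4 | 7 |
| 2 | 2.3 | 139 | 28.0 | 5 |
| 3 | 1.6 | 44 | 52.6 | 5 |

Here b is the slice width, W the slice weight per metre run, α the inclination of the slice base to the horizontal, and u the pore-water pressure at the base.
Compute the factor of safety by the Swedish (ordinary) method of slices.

FS = 1.40

Ordinary method of slices: FS = Σ[c'·Δl_i + (W_i cosα_i − u_i·Δl_i)·tanφ'] / Σ W_i sinα_i, with Δl_i = b_i / cosα_i.
Slice 1: Δl = 2.0/cos6.4° = 2.013 m; N'_1 = 55·cos6.4° − 7·2.013 = 40.6; c'Δl = 10.26; W sinα = 6.1
Slice 2: Δl = 2.3/cos28.0° = 2.605 m; N'_2 = 139·cos28.0° − 5·2.605 = 109.7; c'Δl = 13.29; W sinα = 65.3
Slice 3: Δl = 1.6/cos52.6° = 2.634 m; N'_3 = 44·cos52.6° − 5·2.634 = 13.6; c'Δl = 13.43; W sinα = 35.0
Σc'Δl = 37.0 kN/m; ΣN' = 163.8 kN/m; ΣW sinα = 106.3 kN/m
Resisting = 37.0 + 163.8·tan34.4° = 37.0 + 112.2 = 149.2 kN/m
FS = 149.2 / 106.3 = 1.403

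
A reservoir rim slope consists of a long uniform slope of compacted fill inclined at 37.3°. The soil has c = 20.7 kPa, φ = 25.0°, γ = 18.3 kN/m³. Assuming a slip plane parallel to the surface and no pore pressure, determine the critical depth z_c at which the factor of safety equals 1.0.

Setting FS = 1.00 in FS = [c + γz cos²β tanφ] / [γz sinβ cosβ] and solving for z:
z = c / [γ cosβ (FS·sinβ − cosβ·tanφ)]
  = 20.7 / [18.3·cos37.3°·(1.00·sin37.3° − cos37.3°·tan25.0°)]
  = 20.7 / [18.3·0.7955·(1.00·0.6060 − 0.7955·0.4663)]
  = 20.7 / 3.4217 = 6.050 m

z_c = 6.05 m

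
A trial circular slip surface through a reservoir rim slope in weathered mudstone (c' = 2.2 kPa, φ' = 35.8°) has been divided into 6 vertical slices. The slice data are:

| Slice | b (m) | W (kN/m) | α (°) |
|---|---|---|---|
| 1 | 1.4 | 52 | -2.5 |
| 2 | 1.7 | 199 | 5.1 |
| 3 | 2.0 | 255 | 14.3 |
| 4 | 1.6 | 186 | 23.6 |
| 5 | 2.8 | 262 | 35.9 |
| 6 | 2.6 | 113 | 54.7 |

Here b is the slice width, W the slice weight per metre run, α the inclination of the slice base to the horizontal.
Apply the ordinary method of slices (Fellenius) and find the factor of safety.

Ordinary method of slices: FS = Σ[c'·Δl_i + (W_i cosα_i)·tanφ'] / Σ W_i sinα_i, with Δl_i = b_i / cosα_i.
Slice 1: Δl = 1.4/cos(-2.5°) = 1.401 m; N'_1 = 52·cos(-2.5°) = 52.0; c'Δl = 3.08; W sinα = -2.3
Slice 2: Δl = 1.7/cos5.1° = 1.707 m; N'_2 = 199·cos5.1° = 198.2; c'Δl = 3.75; W sinα = 17.7
Slice 3: Δl = 2.0/cos14.3° = 2.064 m; N'_3 = 255·cos14.3° = 247.1; c'Δl = 4.54; W sinα = 63.0
Slice 4: Δl = 1.6/cos23.6° = 1.746 m; N'_4 = 186·cos23.6° = 170.4; c'Δl = 3.84; W sinα = 74.5
Slice 5: Δl = 2.8/cos35.9° = 3.457 m; N'_5 = 262·cos35.9° = 212.2; c'Δl = 7.60; W sinα = 153.6
Slice 6: Δl = 2.6/cos54.7° = 4.499 m; N'_6 = 113·cos54.7° = 65.3; c'Δl = 9.90; W sinα = 92.2
Σc'Δl = 32.7 kN/m; ΣN' = 945.2 kN/m; ΣW sinα = 398.7 kN/m
Resisting = 32.7 + 945.2·tan35.8° = 32.7 + 681.7 = 714.4 kN/m
FS = 714.4 / 398.7 = 1.792

FS = 1.79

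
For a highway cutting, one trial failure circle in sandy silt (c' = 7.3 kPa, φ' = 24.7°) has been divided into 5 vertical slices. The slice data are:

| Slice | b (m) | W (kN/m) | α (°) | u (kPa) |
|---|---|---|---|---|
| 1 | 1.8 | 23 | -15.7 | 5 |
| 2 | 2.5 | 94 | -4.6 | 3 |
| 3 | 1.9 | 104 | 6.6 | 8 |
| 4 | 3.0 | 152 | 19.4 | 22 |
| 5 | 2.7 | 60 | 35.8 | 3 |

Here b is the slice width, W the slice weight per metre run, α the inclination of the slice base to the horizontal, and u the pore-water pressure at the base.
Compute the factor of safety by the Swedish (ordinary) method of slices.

FS = 2.76

Ordinary method of slices: FS = Σ[c'·Δl_i + (W_i cosα_i − u_i·Δl_i)·tanφ'] / Σ W_i sinα_i, with Δl_i = b_i / cosα_i.
Slice 1: Δl = 1.8/cos(-15.7°) = 1.870 m; N'_1 = 23·cos(-15.7°) − 5·1.870 = 12.8; c'Δl = 13.65; W sinα = -6.2
Slice 2: Δl = 2.5/cos(-4.6°) = 2.508 m; N'_2 = 94·cos(-4.6°) − 3·2.508 = 86.2; c'Δl = 18.31; W sinα = -7.5
Slice 3: Δl = 1.9/cos6.6° = 1.913 m; N'_3 = 104·cos6.6° − 8·1.913 = 88.0; c'Δl = 13.96; W sinα = 12.0
Slice 4: Δl = 3.0/cos19.4° = 3.181 m; N'_4 = 152·cos19.4° − 22·3.181 = 73.4; c'Δl = 23.22; W sinα = 50.5
Slice 5: Δl = 2.7/cos35.8° = 3.329 m; N'_5 = 60·cos35.8° − 3·3.329 = 38.7; c'Δl = 24.30; W sinα = 35.1
Σc'Δl = 93.4 kN/m; ΣN' = 299.0 kN/m; ΣW sinα = 83.8 kN/m
Resisting = 93.4 + 299.0·tan24.7° = 93.4 + 137.5 = 231.0 kN/m
FS = 231.0 / 83.8 = 2.757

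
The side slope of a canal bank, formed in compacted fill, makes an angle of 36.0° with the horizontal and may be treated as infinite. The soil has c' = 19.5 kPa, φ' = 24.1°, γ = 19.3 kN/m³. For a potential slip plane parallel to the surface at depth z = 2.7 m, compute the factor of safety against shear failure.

FS = 1.40

For an infinite slope with a slip plane parallel to the surface (no pore pressure): FS = [c' + γz cos²β tanφ'] / [γz sinβ cosβ].
γz = 19.3·2.7 = 52.11 kN/m²
Numerator = 19.5 + 52.11·cos²36.0°·tan24.1° = 19.5 + 52.11·0.6545·0.4473 = 34.757 kPa
Denominator = 52.11·sin36.0°·cos36.0° = 52.11·0.5878·0.8090 = 24.780 kPa
FS = 34.757 / 24.780 = 1.403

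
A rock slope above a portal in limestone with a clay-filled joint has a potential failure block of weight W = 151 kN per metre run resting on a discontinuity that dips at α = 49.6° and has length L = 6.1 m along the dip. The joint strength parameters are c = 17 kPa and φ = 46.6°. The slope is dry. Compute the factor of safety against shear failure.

FS = 1.80

Resolving the block weight along and normal to the plane and applying the Mohr–Coulomb strength on the joint:
N' = W cosα = 151·cos49.6° = 97.9 kN/m
Driving force T = W sinα = 151·sin49.6° = 115.0 kN/m
Resisting force R = c·L + N'·tanφ = 17·6.1 + 97.9·tan46.6° = 103.7 + 103.5 = 207.2 kN/m
FS = R / T = 207.2 / 115.0 = 1.802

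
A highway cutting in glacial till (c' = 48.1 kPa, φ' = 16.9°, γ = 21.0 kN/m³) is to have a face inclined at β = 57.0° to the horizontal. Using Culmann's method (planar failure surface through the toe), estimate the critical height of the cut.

Culmann's analysis gives the critical failure plane at α_cr = (β + φ')/2 = (57.0 + 16.9)/2 = 37.0°, and the critical height
H_c = (4c'/γ) · sinβ cosφ' / [1 − cos(β − φ')]
    = (4·48.1/21.0) · sin57.0°·cos16.9° / [1 − cos(40.1°)]
    = 9.162 · 0.8387·0.9568 / [1 − 0.7649]
    = 9.162 · 0.8025 / 0.2351
    = 31.27 m

H_c = 31.27 m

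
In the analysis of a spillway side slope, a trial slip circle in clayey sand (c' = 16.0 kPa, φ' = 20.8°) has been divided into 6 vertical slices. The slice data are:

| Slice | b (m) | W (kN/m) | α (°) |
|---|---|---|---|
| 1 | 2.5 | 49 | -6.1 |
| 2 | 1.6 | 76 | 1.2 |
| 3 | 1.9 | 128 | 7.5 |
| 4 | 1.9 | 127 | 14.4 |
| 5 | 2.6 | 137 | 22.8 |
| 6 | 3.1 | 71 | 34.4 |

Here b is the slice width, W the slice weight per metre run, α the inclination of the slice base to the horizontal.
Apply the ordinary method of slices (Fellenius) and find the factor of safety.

FS = 3.23

Ordinary method of slices: FS = Σ[c'·Δl_i + (W_i cosα_i)·tanφ'] / Σ W_i sinα_i, with Δl_i = b_i / cosα_i.
Slice 1: Δl = 2.5/cos(-6.1°) = 2.514 m; N'_1 = 49·cos(-6.1°) = 48.7; c'Δl = 40.23; W sinα = -5.2
Slice 2: Δl = 1.6/cos1.2° = 1.600 m; N'_2 = 76·cos1.2° = 76.0; c'Δl = 25.61; W sinα = 1.6
Slice 3: Δl = 1.9/cos7.5° = 1.916 m; N'_3 = 128·cos7.5° = 126.9; c'Δl = 30.66; W sinα = 16.7
Slice 4: Δl = 1.9/cos14.4° = 1.962 m; N'_4 = 127·cos14.4° = 123.0; c'Δl = 31.39; W sinα = 31.6
Slice 5: Δl = 2.6/cos22.8° = 2.820 m; N'_5 = 137·cos22.8° = 126.3; c'Δl = 45.13; W sinα = 53.1
Slice 6: Δl = 3.1/cos34.4° = 3.757 m; N'_6 = 71·cos34.4° = 58.6; c'Δl = 60.11; W sinα = 40.1
Σc'Δl = 233.1 kN/m; ΣN' = 559.5 kN/m; ΣW sinα = 137.9 kN/m
Resisting = 233.1 + 559.5·tan20.8° = 233.1 + 212.5 = 445.7 kN/m
FS = 445.7 / 137.9 = 3.232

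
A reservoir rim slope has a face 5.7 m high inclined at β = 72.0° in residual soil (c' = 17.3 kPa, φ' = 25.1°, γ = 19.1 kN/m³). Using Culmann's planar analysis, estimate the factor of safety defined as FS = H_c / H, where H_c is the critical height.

H_c = (4c'/γ) · sinβ cosφ' / [1 − cos(β − φ')]
    = (4·17.3/19.1) · sin72.0°·cos25.1° / [1 − cos46.9°]
    = 3.623 · 0.8612 / 0.3167 = 9.85 m
FS = H_c / H = 9.85 / 5.7 = 1.728

FS = 1.73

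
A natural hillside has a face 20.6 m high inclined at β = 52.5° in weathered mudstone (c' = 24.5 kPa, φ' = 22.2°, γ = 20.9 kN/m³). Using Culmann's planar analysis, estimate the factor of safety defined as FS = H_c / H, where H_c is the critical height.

H_c = (4c'/γ) · sinβ cosφ' / [1 − cos(β − φ')]
    = (4·24.5/20.9) · sin52.5°·cos22.2° / [1 − cos30.3°]
    = 4.689 · 0.7345 / 0.1366 = 25.21 m
FS = H_c / H = 25.21 / 20.6 = 1.224

FS = 1.22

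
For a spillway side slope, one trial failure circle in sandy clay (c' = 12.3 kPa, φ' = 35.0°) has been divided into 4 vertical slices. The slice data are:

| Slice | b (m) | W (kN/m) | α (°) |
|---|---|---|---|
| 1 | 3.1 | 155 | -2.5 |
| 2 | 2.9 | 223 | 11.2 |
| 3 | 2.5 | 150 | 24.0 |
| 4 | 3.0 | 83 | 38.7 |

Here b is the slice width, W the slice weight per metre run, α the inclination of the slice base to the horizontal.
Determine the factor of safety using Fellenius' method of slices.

FS = 3.74

Ordinary method of slices: FS = Σ[c'·Δl_i + (W_i cosα_i)·tanφ'] / Σ W_i sinα_i, with Δl_i = b_i / cosα_i.
Slice 1: Δl = 3.1/cos(-2.5°) = 3.103 m; N'_1 = 155·cos(-2.5°) = 154.9; c'Δl = 38.17; W sinα = -6.8
Slice 2: Δl = 2.9/cos11.2° = 2.956 m; N'_2 = 223·cos11.2° = 218.8; c'Δl = 36.36; W sinα = 43.3
Slice 3: Δl = 2.5/cos24.0° = 2.737 m; N'_3 = 150·cos24.0° = 137.0; c'Δl = 33.66; W sinα = 61.0
Slice 4: Δl = 3.0/cos38.7° = 3.844 m; N'_4 = 83·cos38.7° = 64.8; c'Δl = 47.28; W sinα = 51.9
Σc'Δl = 155.5 kN/m; ΣN' = 575.4 kN/m; ΣW sinα = 149.5 kN/m
Resisting = 155.5 + 575.4·tan35.0° = 155.5 + 402.9 = 558.4 kN/m
FS = 558.4 / 149.5 = 3.736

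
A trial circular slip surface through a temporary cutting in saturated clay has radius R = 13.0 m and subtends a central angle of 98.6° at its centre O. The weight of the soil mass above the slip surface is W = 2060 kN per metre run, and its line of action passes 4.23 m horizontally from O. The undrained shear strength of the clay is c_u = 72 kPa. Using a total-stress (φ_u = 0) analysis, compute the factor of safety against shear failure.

Taking moments about the centre O, the resisting moment is provided by the undrained shear strength acting along the arc:
Arc length L_a = R·θ = 13.0·(98.6°·π/180) = 13.0·1.7209 = 22.37 m
M_R = c_u·L_a·R = 72·22.37·13.0 = 20939.8 kN·m/m
M_D = W·d = 2060·4.23 = 8713.8 kN·m/m
FS = M_R / M_D = 20939.8 / 8713.8 = 2.403

FS = 2.40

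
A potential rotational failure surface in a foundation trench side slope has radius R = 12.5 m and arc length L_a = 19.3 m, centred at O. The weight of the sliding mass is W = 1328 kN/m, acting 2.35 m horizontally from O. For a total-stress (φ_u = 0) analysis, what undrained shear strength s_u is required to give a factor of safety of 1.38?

s_u = 17.9 kPa

FS = s_u·L_a·R / (W·d), so s_u = FS·W·d / (L_a·R).
s_u = 1.38·1328·2.35 / (19.30·12.5) = 4306.7 / 241.25 = 17.85 kPa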